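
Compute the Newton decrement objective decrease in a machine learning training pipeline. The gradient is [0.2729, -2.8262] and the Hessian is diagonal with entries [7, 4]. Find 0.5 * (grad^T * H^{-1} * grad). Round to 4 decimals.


Step 1: H is diagonal, so H^(-1) * g = [0.039, -0.7066].
Step 2: g^T H^(-1) g = sum_i g_i^2 / H_ii
  = (0.2729)^2/7 + (-2.8262)^2/4
  = 0.0106 + 1.9969 = 2.0075
Step 3: Objective decrease = 0.5 * g^T H^(-1) g = 1.0037


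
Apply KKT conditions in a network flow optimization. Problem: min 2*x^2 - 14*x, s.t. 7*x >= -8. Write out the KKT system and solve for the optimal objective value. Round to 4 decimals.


Step 1: Try lambda = 0 (constraint inactive).
Stationarity: 2*2*x - 14 = 0
x* = 14/(2*2) = 3.5
Check constraint: 7*3.5 = 24.5 >= -8 -- satisfied.
Step 2: Compute optimal value.
f(x*) = 2*3.5^2 - 14*3.5 = -24.5


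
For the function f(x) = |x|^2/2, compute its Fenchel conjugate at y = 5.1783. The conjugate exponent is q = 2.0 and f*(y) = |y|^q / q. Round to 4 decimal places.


The conjugate exponent q satisfies 1/p + 1/q = 1.
p = 2, so q = 2/(2 - 1) = 2.0
|y|^q = 5.1783^2.0 = 26.8148
f*(5.1783) = 26.8148 / 2.0 = 13.4074


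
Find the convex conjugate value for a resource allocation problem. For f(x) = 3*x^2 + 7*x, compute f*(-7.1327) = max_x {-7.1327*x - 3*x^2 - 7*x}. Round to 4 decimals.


f*(y) = sup_x {y*x - a*x^2 - b*x} = sup_x {(y-b)*x - a*x^2}
FOC: (y - b) - 2a*x = 0 => x* = (y - b)/(2a)
x* = (-7.1327 - 7)/(2*3) = -2.3555
f*(-7.1327) = (y-b)^2/(4a) = (-7.1327 - 7)^2/(4*3)
= 199.7332/12 = 16.6444


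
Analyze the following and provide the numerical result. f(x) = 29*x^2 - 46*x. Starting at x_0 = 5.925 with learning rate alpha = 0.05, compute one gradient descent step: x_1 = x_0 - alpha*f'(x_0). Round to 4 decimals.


We compute the gradient at x_0 and apply the update.
f'(x) = 58*x - 46
f'(5.925) = 58*5.925 - 46 = 297.65
x_1 = 5.925 - 0.05*297.65 = -8.9575


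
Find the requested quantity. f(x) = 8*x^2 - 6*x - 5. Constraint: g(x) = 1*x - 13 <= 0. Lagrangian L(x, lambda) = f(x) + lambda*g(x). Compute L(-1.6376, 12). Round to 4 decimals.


Step 1: Evaluate f(x).
f(-1.6376) = 8*(-1.6376)^2 - 6*(-1.6376) - 5 = 26.2795
Step 2: Evaluate g(x).
g(-1.6376) = 1*-1.6376 - 13 = -14.6376
Step 3: Compute Lagrangian.
L = 26.2795 + 12*-14.6376 = -149.3717


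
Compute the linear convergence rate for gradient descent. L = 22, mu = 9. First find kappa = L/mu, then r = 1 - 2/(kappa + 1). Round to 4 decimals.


Step 1: Compute the condition number.
kappa = L/mu = 22/9 = 2.4444
Step 2: Compute the convergence rate.
r = 1 - 2/(kappa + 1) = 1 - 2*mu/(L + mu) = (L - mu)/(L + mu) = 13/31 = 0.4194


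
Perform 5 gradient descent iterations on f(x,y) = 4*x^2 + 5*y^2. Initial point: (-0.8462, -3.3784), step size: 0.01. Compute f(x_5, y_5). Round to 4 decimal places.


Gradient descent on f(x,y) = 4*x^2 + 5*y^2.
Starting point: (-0.8462, -3.3784), alpha = 0.01
Step 1: grad_x = 2*4*-0.8462 = -6.7696, grad_y = 2*5*-3.3784 = -33.784
  x_1 = -0.8462 - 0.01*-6.7696 = -0.7785
  y_1 = -3.3784 - 0.01*-33.784 = -3.0406
Step 2: grad_x = 2*4*-0.7785 = -6.228, grad_y = 2*5*-3.0406 = -30.4056
  x_2 = -0.7785 - 0.01*-6.228 = -0.7162
  y_2 = -3.0406 - 0.01*-30.4056 = -2.7365
Step 3: grad_x = 2*4*-0.7162 = -5.7298, grad_y = 2*5*-2.7365 = -27.365
  x_3 = -0.7162 - 0.01*-5.7298 = -0.6589
  y_3 = -2.7365 - 0.01*-27.365 = -2.4629
Step 4: grad_x = 2*4*-0.6589 = -5.2714, grad_y = 2*5*-2.4629 = -24.6285
  x_4 = -0.6589 - 0.01*-5.2714 = -0.6062
  y_4 = -2.4629 - 0.01*-24.6285 = -2.2166
Step 5: grad_x = 2*4*-0.6062 = -4.8497, grad_y = 2*5*-2.2166 = -22.1657
  x_5 = -0.6062 - 0.01*-4.8497 = -0.5577
  y_5 = -2.2166 - 0.01*-22.1657 = -1.9949
f(-0.5577, -1.9949) = 4*(-0.5577)^2 + 5*(-1.9949)^2 = 21.1425


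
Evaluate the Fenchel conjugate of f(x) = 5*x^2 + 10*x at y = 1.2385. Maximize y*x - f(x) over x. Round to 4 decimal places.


f*(y) = sup_x {y*x - a*x^2 - b*x} = sup_x {(y-b)*x - a*x^2}
FOC: (y - b) - 2a*x = 0 => x* = (y - b)/(2a)
x* = (1.2385 - 10)/(2*5) = -0.8762
f*(1.2385) = (y-b)^2/(4a) = (1.2385 - 10)^2/(4*5)
= 76.7639/20 = 3.8382


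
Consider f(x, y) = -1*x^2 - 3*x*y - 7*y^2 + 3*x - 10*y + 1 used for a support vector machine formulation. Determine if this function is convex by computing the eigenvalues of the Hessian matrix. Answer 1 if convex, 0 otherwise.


The Hessian of f(x,y) = -1*x^2 - 3*x*y - 7*y^2 + 3*x - 10*y + 1 is:
H = [[-2, -3], [-3, -14]]
Trace = -2 - 14 = -16
Determinant = -2*-14 - (-3)^2 = 19
Discriminant = (-16)^2 - 4*19 = 180.0
Eigenvalues: lambda_1 = -14.7082, lambda_2 = -1.2918
The function is not convex.

0


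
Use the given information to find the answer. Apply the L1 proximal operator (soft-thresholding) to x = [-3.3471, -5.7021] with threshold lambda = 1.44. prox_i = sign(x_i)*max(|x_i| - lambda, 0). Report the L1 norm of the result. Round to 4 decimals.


Soft-thresholding with lambda = 1.44:
prox(-3.3471) = sign(-3.3471)*max(|-3.3471| - 1.44, 0) = -1.9071
prox(-5.7021) = sign(-5.7021)*max(|-5.7021| - 1.44, 0) = -4.2621
prox(x) = [-1.9071, -4.2621]
||prox(x)||_1 = 1.9071 + 4.2621 = 6.1692


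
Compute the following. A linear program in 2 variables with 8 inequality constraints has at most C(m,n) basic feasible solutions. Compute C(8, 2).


Each vertex corresponds to some choice of n active constraints out of m, so the number of vertices is at most C(m, n) = m! / (n!(m-n)!).
m = 8, n = 2
Numerator: 8 * 7
Denominator: 2! = 2
C(8, 2) = 28


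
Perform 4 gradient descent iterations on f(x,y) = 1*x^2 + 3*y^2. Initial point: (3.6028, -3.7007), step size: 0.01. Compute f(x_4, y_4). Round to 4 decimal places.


Gradient descent on f(x,y) = 1*x^2 + 3*y^2.
Starting point: (3.6028, -3.7007), alpha = 0.01
Step 1: grad_x = 2*1*3.6028 = 7.2056, grad_y = 2*3*-3.7007 = -22.2042
  x_1 = 3.6028 - 0.01*7.2056 = 3.5307
  y_1 = -3.7007 - 0.01*-22.2042 = -3.4787
Step 2: grad_x = 2*1*3.5307 = 7.0615, grad_y = 2*3*-3.4787 = -20.8719
  x_2 = 3.5307 - 0.01*7.0615 = 3.4601
  y_2 = -3.4787 - 0.01*-20.8719 = -3.2699
Step 3: grad_x = 2*1*3.4601 = 6.9203, grad_y = 2*3*-3.2699 = -19.6196
  x_3 = 3.4601 - 0.01*6.9203 = 3.3909
  y_3 = -3.2699 - 0.01*-19.6196 = -3.0737
Step 4: grad_x = 2*1*3.3909 = 6.7819, grad_y = 2*3*-3.0737 = -18.4425
  x_4 = 3.3909 - 0.01*6.7819 = 3.3231
  y_4 = -3.0737 - 0.01*-18.4425 = -2.8893
f(3.3231, -2.8893) = 1*3.3231^2 + 3*(-2.8893)^2 = 36.0875


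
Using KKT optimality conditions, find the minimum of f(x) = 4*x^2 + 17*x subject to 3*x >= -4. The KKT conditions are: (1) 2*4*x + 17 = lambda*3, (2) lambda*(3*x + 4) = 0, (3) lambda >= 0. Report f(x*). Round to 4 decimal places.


Step 1: Try lambda = 0 (constraint inactive).
x_unc = -17/(2*4) = -2.125
Check: 3*-2.125 = -6.375 < -4 -- violated!
Step 2: Constraint must be active: 3*x = -4
x* = -4/3 = -1.3333 (rounded; the exact value -4/3 is used below)
lambda = (2*4*(-4/3) + 17)/3 = 2.1111
Step 3: Compute optimal value.
f(x*) = 4*(-4/3)^2 + 17*(-4/3) = -15.5556


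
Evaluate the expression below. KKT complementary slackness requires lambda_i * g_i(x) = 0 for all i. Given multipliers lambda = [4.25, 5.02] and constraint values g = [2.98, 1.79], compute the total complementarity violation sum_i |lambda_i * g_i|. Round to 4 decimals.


KKT complementary slackness check:
lambda_1 * g_1 = 4.25 * 2.98 = 12.665
lambda_2 * g_2 = 5.02 * 1.79 = 8.9858
Total violation = 12.665 + 8.9858 = 21.6508


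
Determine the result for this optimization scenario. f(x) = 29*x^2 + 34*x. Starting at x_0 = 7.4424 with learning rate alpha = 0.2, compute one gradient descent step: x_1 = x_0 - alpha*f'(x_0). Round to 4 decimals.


We compute the gradient at x_0 and apply the update.
f'(x) = 58*x + 34
f'(7.4424) = 58*7.4424 + 34 = 465.6592
x_1 = 7.4424 - 0.2*465.6592 = -85.6894


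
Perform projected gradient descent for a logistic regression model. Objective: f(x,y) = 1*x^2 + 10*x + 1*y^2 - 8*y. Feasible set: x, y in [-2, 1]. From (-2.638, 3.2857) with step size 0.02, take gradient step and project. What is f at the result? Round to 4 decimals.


Step 1: Compute gradient at (-2.638, 3.2857).
grad_x = 2*1*-2.638 + 10 = 4.724
grad_y = 2*1*3.2857 - 8 = -1.4286
Step 2: Gradient step.
x_raw = -2.638 - 0.02*4.724 = -2.7325
y_raw = 3.2857 - 0.02*-1.4286 = 3.3143
Step 3: Project onto [-2, 1].
x_proj = clip(-2.7325) = -2.0
y_proj = clip(3.3143) = 1.0
Step 4: Evaluate f.
f(-2.0, 1.0) = -23.0


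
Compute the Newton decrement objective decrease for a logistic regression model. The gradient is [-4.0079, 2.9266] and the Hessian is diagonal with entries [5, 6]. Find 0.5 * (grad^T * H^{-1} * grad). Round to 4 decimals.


Step 1: H is diagonal, so H^(-1) * g = [-0.8016, 0.4878].
Step 2: g^T H^(-1) g = sum_i g_i^2 / H_ii
  = (-4.0079)^2/5 + (2.9266)^2/6
  = 3.2127 + 1.4275 = 4.6402
Step 3: Objective decrease = 0.5 * g^T H^(-1) g = 2.3201


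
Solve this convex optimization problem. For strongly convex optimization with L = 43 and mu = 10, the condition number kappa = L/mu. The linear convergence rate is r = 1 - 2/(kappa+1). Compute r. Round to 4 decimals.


Step 1: Compute the condition number.
kappa = L/mu = 43/10 = 4.3
Step 2: Compute the convergence rate.
r = 1 - 2/(kappa + 1) = 1 - 2*mu/(L + mu) = (L - mu)/(L + mu) = 33/53 = 0.6226


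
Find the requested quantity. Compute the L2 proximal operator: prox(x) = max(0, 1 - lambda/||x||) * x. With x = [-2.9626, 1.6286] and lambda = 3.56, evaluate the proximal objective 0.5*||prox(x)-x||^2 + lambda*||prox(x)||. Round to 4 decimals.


Step 1: Compute ||x||.
||x|| = 3.3807
Step 2: Compute scaling factor.
scale = max(0, 1 - 3.56/3.3807) = 0.0
Step 3: prox(x) = [-0.0, 0.0]
||prox(x)|| = 0.0
Step 4: Proximal objective.
0.5*||prox-x||^2 = 5.7147
lambda*||prox|| = 0.0
Total = 5.7147


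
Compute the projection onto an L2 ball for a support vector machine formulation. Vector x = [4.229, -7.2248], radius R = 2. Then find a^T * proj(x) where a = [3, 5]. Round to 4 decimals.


Step 1: Compute ||x|| (intermediates to 6 decimals).
||x|| = sqrt(4.229^2 + (-7.2248)^2) = 8.37151
Step 2: Project.
Since ||x|| > R, scale = R/||x|| = 2/8.37151 = 0.238906, proj(x) = scale * x
proj(x) = [1.010333, -1.726048]
Step 3: Dot product.
a^T * proj(x) = 3*1.010333 + 5*(-1.726048) = -5.5992


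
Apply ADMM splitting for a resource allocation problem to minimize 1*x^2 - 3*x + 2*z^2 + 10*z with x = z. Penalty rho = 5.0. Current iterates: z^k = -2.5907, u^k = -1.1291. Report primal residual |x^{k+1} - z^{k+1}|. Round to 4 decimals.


ADMM iteration with rho = 5.0, z^k = -2.5907, u^k = -1.1291
Step 1: x-update.
Minimize 1*x^2 - 3*x + (5.0/2)*(x + 2.5907 - 1.1291)^2
FOC: (2*1 + 5.0)*x = 3 + 5.0*(-2.5907 + 1.1291)
x^{k+1} = -0.6154
Step 2: z-update.
Minimize 2*z^2 + 10*z + (5.0/2)*(-0.6154 - z - 1.1291)^2
FOC: (2*2 + 5.0)*z = -10 + 5.0*(-0.6154 - 1.1291)
z^{k+1} = -2.0803
Step 3: u-update.
u^{k+1} = -1.1291 - 0.6154 + 2.0803 = 0.3358
Step 4: Primal residual = |-0.6154 + 2.0803| = 1.4649


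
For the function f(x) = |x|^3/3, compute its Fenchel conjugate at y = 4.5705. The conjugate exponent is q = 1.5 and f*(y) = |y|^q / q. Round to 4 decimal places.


The conjugate exponent q satisfies 1/p + 1/q = 1.
p = 3, so q = 3/(3 - 1) = 1.5
|y|^q = 4.5705^1.5 = 9.7711
f*(4.5705) = 9.7711 / 1.5 = 6.5141


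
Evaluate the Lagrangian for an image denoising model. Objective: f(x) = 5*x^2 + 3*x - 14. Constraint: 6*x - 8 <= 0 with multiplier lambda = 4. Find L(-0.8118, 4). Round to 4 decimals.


Step 1: Evaluate f(x).
f(-0.8118) = 5*(-0.8118)^2 + 3*(-0.8118) - 14 = -13.1403
Step 2: Evaluate g(x).
g(-0.8118) = 6*-0.8118 - 8 = -12.8708
Step 3: Compute Lagrangian.
L = -13.1403 + 4*-12.8708 = -64.6235


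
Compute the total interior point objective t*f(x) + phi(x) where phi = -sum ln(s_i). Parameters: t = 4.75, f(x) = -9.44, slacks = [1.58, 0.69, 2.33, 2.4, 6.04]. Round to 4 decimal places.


Step 1: Compute log-barrier.
ln values: [0.4574, -0.3711, 0.8459, 0.8755, 1.7984]
phi = -(0.4574 - 0.3711 + 0.8459 + 0.8755 + 1.7984) = -3.6061
Step 2: Compute augmented objective.
t*f(x) = 4.75*-9.44 = -44.84
Total = -44.84 - 3.6061 = -48.4461


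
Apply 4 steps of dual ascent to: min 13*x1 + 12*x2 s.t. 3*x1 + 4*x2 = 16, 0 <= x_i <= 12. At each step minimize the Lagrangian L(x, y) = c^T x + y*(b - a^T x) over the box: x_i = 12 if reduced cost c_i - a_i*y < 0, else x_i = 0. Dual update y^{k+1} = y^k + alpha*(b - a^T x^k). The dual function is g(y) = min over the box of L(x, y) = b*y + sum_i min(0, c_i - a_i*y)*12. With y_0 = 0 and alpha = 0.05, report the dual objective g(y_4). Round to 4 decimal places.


Dual ascent for LP: min 13*x1 + 12*x2, 3*x1 + 4*x2 = 16, 0 <= x_i <= 12
Step 1: y^k = 0.0, reduced costs: (13.0, 12.0)
  x^k = (0.0, 0.0), subgradient = b - a^T x = 16.0
  y^{k+1} = 0.0 + 0.05*16.0 = 0.8
Step 2: y^k = 0.8, reduced costs: (10.6, 8.8)
  x^k = (0.0, 0.0), subgradient = b - a^T x = 16.0
  y^{k+1} = 0.8 + 0.05*16.0 = 1.6
Step 3: y^k = 1.6, reduced costs: (8.2, 5.6)
  x^k = (0.0, 0.0), subgradient = b - a^T x = 16.0
  y^{k+1} = 1.6 + 0.05*16.0 = 2.4
Step 4: y^k = 2.4, reduced costs: (5.8, 2.4)
  x^k = (0.0, 0.0), subgradient = b - a^T x = 16.0
  y^{k+1} = 2.4 + 0.05*16.0 = 3.2
Dual objective at y_4 = 3.2: reduced costs (3.4, -0.8), box minimizer x = (0.0, 12.0)
g(y_4) = b*y + (c1 - a1*y)*x1 + (c2 - a2*y)*x2 = 16*3.2 + 3.4*0.0 + (-0.8)*12.0 = 51.2 + 0.0 - 9.6 = 41.6


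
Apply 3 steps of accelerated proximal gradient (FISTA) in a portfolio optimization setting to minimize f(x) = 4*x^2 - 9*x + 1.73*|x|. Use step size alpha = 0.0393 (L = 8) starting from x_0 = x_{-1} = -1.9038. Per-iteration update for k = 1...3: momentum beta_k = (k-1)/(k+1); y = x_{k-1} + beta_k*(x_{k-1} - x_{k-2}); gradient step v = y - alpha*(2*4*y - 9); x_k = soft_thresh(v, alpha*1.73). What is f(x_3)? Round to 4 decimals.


FISTA on f(x) = 4*x^2 - 9*x + 1.73*|x|
L = 8, alpha = 0.0393
Iteration 1: beta = 0.0, y = -1.9038 + 0.0*(-1.9038 + 1.9038) = -1.9038
  grad(y) = -24.2304, v = y - alpha*grad = -0.9515
  prox(v) = soft_thresh(-0.9515, 0.068) = -0.8836
Iteration 2: beta = 0.3333, y = -0.8836 + 0.3333*(-0.8836 + 1.9038) = -0.5435
  grad(y) = -13.3478, v = y - alpha*grad = -0.0189
  prox(v) = soft_thresh(-0.0189, 0.068) = 0.0
Iteration 3: beta = 0.5, y = 0.0 + 0.5*(0.0 + 0.8836) = 0.4418
  grad(y) = -5.4658, v = y - alpha*grad = 0.6566
  prox(v) = soft_thresh(0.6566, 0.068) = 0.5886
f(x_3) = 4*0.5886^2 - 9*0.5886 + 1.73*|0.5886| = -2.8933


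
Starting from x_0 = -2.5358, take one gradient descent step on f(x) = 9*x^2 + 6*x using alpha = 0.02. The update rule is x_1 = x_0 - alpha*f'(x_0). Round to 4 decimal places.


We compute the gradient at x_0 and apply the update.
f'(x) = 18*x + 6
f'(-2.5358) = 18*-2.5358 + 6 = -39.6444
x_1 = -2.5358 - 0.02*-39.6444 = -1.7429


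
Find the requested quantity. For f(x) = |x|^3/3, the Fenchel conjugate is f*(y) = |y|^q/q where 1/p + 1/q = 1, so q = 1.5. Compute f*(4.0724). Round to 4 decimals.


The conjugate exponent q satisfies 1/p + 1/q = 1.
p = 3, so q = 3/(3 - 1) = 1.5
|y|^q = 4.0724^1.5 = 8.2182
f*(4.0724) = 8.2182 / 1.5 = 5.4788


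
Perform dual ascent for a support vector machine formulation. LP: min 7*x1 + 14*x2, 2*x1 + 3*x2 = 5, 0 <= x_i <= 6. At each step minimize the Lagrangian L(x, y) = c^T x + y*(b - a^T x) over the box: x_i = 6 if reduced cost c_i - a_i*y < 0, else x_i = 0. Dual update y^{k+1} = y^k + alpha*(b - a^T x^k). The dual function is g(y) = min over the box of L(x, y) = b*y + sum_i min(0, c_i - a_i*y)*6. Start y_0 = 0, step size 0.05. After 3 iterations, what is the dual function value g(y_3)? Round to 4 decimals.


Dual ascent for LP: min 7*x1 + 14*x2, 2*x1 + 3*x2 = 5, 0 <= x_i <= 6
Step 1: y^k = 0.0, reduced costs: (7.0, 14.0)
  x^k = (0.0, 0.0), subgradient = b - a^T x = 5.0
  y^{k+1} = 0.0 + 0.05*5.0 = 0.25
Step 2: y^k = 0.25, reduced costs: (6.5, 13.25)
  x^k = (0.0, 0.0), subgradient = b - a^T x = 5.0
  y^{k+1} = 0.25 + 0.05*5.0 = 0.5
Step 3: y^k = 0.5, reduced costs: (6.0, 12.5)
  x^k = (0.0, 0.0), subgradient = b - a^T x = 5.0
  y^{k+1} = 0.5 + 0.05*5.0 = 0.75
Dual objective at y_3 = 0.75: reduced costs (5.5, 11.75), box minimizer x = (0.0, 0.0)
g(y_3) = b*y + (c1 - a1*y)*x1 + (c2 - a2*y)*x2 = 5*0.75 + 5.5*0.0 + 11.75*0.0 = 3.75 + 0.0 + 0.0 = 3.75


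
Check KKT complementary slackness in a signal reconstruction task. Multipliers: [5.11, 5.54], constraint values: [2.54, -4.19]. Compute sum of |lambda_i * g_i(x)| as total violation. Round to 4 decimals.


KKT complementary slackness check:
lambda_1 * g_1 = 5.11 * 2.54 = 12.9794
lambda_2 * g_2 = 5.54 * -4.19 = -23.2126
Total violation = 12.9794 + 23.2126 = 36.192


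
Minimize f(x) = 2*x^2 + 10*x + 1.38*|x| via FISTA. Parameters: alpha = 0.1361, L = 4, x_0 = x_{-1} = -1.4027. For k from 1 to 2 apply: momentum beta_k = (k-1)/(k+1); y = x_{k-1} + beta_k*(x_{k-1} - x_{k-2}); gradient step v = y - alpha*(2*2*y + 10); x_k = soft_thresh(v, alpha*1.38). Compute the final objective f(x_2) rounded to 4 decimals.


FISTA on f(x) = 2*x^2 + 10*x + 1.38*|x|
L = 4, alpha = 0.1361
Iteration 1: beta = 0.0, y = -1.4027 + 0.0*(-1.4027 + 1.4027) = -1.4027
  grad(y) = 4.3892, v = y - alpha*grad = -2.0001
  prox(v) = soft_thresh(-2.0001, 0.1878) = -1.8123
Iteration 2: beta = 0.3333, y = -1.8123 + 0.3333*(-1.8123 + 1.4027) = -1.9488
  grad(y) = 2.2049, v = y - alpha*grad = -2.2489
  prox(v) = soft_thresh(-2.2489, 0.1878) = -2.061
f(x_2) = 2*(-2.061)^2 + 10*(-2.061) + 1.38*|-2.061| = -9.2704


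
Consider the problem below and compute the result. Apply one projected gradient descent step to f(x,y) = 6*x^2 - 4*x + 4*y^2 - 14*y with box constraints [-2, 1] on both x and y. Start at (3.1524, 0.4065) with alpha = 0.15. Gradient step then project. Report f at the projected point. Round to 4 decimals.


Step 1: Compute gradient at (3.1524, 0.4065).
grad_x = 2*6*3.1524 - 4 = 33.8288
grad_y = 2*4*0.4065 - 14 = -10.748
Step 2: Gradient step.
x_raw = 3.1524 - 0.15*33.8288 = -1.9219
y_raw = 0.4065 - 0.15*-10.748 = 2.0187
Step 3: Project onto [-2, 1].
x_proj = clip(-1.9219) = -1.9219
y_proj = clip(2.0187) = 1.0
Step 4: Evaluate f.
f(-1.9219, 1.0) = 19.8503


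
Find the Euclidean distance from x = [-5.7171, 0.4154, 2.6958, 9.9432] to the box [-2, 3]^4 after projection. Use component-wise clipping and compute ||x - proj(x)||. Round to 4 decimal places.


Project each component onto [-2, 3].
clip(-5.7171) = -2.0, clip(0.4154) = 0.4154, clip(2.6958) = 2.6958, clip(9.9432) = 3.0
Projection = [-2.0, 0.4154, 2.6958, 3.0]
Squared diffs: [13.8168, 0.0, 0.0, 48.208]
Distance = sqrt(62.0248) = 7.8756


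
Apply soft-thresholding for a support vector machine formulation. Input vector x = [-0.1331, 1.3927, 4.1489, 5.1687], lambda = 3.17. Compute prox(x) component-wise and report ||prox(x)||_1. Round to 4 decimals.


Soft-thresholding with lambda = 3.17:
prox(-0.1331) = sign(-0.1331)*max(|-0.1331| - 3.17, 0) = 0.0
prox(1.3927) = sign(1.3927)*max(|1.3927| - 3.17, 0) = 0.0
prox(4.1489) = sign(4.1489)*max(|4.1489| - 3.17, 0) = 0.9789
prox(5.1687) = sign(5.1687)*max(|5.1687| - 3.17, 0) = 1.9987
prox(x) = [0.0, 0.0, 0.9789, 1.9987]
||prox(x)||_1 = 0.0 + 0.0 + 0.9789 + 1.9987 = 2.9776


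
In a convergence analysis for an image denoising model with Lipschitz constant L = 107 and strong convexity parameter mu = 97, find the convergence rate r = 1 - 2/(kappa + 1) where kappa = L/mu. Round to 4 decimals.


Step 1: Compute the condition number.
kappa = L/mu = 107/97 = 1.1031
Step 2: Compute the convergence rate.
r = 1 - 2/(kappa + 1) = 1 - 2*mu/(L + mu) = (L - mu)/(L + mu) = 10/204 = 0.049


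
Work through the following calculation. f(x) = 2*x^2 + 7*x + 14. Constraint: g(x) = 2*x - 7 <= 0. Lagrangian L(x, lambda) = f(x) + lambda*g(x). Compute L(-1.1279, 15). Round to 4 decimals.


Step 1: Evaluate f(x).
f(-1.1279) = 2*(-1.1279)^2 + 7*(-1.1279) + 14 = 8.649
Step 2: Evaluate g(x).
g(-1.1279) = 2*-1.1279 - 7 = -9.2558
Step 3: Compute Lagrangian.
L = 8.649 + 15*-9.2558 = -130.188


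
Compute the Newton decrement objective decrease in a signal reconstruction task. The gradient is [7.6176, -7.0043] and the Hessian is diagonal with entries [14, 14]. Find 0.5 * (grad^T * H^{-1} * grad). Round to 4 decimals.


Step 1: H is diagonal, so H^(-1) * g = [0.5441, -0.5003].
Step 2: g^T H^(-1) g = sum_i g_i^2 / H_ii
  = (7.6176)^2/14 + (-7.0043)^2/14
  = 4.1448 + 3.5043 = 7.6491
Step 3: Objective decrease = 0.5 * g^T H^(-1) g = 3.8246


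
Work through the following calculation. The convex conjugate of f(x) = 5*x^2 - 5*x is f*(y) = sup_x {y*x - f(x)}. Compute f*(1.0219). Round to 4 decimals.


f*(y) = sup_x {y*x - a*x^2 - b*x} = sup_x {(y-b)*x - a*x^2}
FOC: (y - b) - 2a*x = 0 => x* = (y - b)/(2a)
x* = (1.0219 + 5)/(2*5) = 0.6022
f*(1.0219) = (y-b)^2/(4a) = (1.0219 + 5)^2/(4*5)
= 36.2633/20 = 1.8132


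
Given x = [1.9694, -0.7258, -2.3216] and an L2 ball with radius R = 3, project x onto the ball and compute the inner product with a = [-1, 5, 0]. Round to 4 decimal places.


Step 1: Compute ||x|| (intermediates to 6 decimals).
||x|| = sqrt(1.9694^2 + (-0.7258)^2 + (-2.3216)^2) = 3.12972
Step 2: Project.
Since ||x|| > R, scale = R/||x|| = 3/3.12972 = 0.958552, proj(x) = scale * x
proj(x) = [1.887772, -0.695717, -2.225374]
Step 3: Dot product.
a^T * proj(x) = -1*1.887772 + 5*(-0.695717) + 0*(-2.225374) = -5.3664


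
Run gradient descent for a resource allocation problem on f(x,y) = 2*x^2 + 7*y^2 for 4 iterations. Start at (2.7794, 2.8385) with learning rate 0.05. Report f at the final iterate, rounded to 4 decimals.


Gradient descent on f(x,y) = 2*x^2 + 7*y^2.
Starting point: (2.7794, 2.8385), alpha = 0.05
Step 1: grad_x = 2*2*2.7794 = 11.1176, grad_y = 2*7*2.8385 = 39.739
  x_1 = 2.7794 - 0.05*11.1176 = 2.2235
  y_1 = 2.8385 - 0.05*39.739 = 0.8516
Step 2: grad_x = 2*2*2.2235 = 8.8941, grad_y = 2*7*0.8516 = 11.9217
  x_2 = 2.2235 - 0.05*8.8941 = 1.7788
  y_2 = 0.8516 - 0.05*11.9217 = 0.2555
Step 3: grad_x = 2*2*1.7788 = 7.1153, grad_y = 2*7*0.2555 = 3.5765
  x_3 = 1.7788 - 0.05*7.1153 = 1.4231
  y_3 = 0.2555 - 0.05*3.5765 = 0.0766
Step 4: grad_x = 2*2*1.4231 = 5.6922, grad_y = 2*7*0.0766 = 1.073
  x_4 = 1.4231 - 0.05*5.6922 = 1.1384
  y_4 = 0.0766 - 0.05*1.073 = 0.023
f(1.1384, 0.023) = 2*1.1384^2 + 7*0.023^2 = 2.5958


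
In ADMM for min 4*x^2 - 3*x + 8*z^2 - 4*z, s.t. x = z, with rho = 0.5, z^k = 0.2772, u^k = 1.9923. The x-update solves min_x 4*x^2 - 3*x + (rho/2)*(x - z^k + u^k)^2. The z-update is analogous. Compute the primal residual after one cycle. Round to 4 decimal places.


ADMM iteration with rho = 0.5, z^k = 0.2772, u^k = 1.9923
Step 1: x-update.
Minimize 4*x^2 - 3*x + (0.5/2)*(x - 0.2772 + 1.9923)^2
FOC: (2*4 + 0.5)*x = 3 + 0.5*(0.2772 - 1.9923)
x^{k+1} = 0.2521
Step 2: z-update.
Minimize 8*z^2 - 4*z + (0.5/2)*(0.2521 - z + 1.9923)^2
FOC: (2*8 + 0.5)*z = 4 + 0.5*(0.2521 + 1.9923)
z^{k+1} = 0.3104
Step 3: u-update.
u^{k+1} = 1.9923 + 0.2521 - 0.3104 = 1.9339
Step 4: Primal residual = |0.2521 - 0.3104| = 0.0584


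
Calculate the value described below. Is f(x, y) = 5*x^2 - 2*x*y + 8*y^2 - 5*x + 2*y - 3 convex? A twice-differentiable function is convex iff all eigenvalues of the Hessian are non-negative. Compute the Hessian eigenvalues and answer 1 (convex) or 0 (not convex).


The Hessian of f(x,y) = 5*x^2 - 2*x*y + 8*y^2 - 5*x + 2*y - 3 is:
H = [[10, -2], [-2, 16]]
Trace = 10 + 16 = 26
Determinant = 10*16 - (-2)^2 = 156
Discriminant = (26)^2 - 4*156 = 52.0
Eigenvalues: lambda_1 = 9.3944, lambda_2 = 16.6056
The function is convex.

1


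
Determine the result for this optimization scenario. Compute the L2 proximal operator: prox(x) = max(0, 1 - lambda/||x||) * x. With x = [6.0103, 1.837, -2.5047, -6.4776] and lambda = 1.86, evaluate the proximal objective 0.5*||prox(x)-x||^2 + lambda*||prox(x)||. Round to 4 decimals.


Step 1: Compute ||x||.
||x|| = 9.3665
Step 2: Compute scaling factor.
scale = max(0, 1 - 1.86/9.3665) = 0.8014
Step 3: prox(x) = [4.8168, 1.4722, -2.0073, -5.1913]
||prox(x)|| = 7.5065
Step 4: Proximal objective.
0.5*||prox-x||^2 = 1.7298
lambda*||prox|| = 13.9621
Total = 15.6919


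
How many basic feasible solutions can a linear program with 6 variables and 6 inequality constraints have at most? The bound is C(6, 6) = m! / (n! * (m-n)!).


Each vertex corresponds to some choice of n active constraints out of m, so the number of vertices is at most C(m, n) = m! / (n!(m-n)!).
m = 6, n = 6
Numerator: 6 * 5 * 4 * 3 * 2 * 1
Denominator: 6! = 720
C(6, 6) = 1


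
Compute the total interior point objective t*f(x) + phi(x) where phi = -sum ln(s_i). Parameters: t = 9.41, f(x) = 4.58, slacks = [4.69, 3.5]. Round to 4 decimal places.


Step 1: Compute log-barrier.
ln values: [1.5454, 1.2528]
phi = -(1.5454 + 1.2528) = -2.7982
Step 2: Compute augmented objective.
t*f(x) = 9.41*4.58 = 43.0978
Total = 43.0978 - 2.7982 = 40.2996


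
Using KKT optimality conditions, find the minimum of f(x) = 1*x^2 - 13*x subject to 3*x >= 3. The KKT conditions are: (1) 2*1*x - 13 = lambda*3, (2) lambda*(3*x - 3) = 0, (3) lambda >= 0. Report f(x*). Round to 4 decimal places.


Step 1: Try lambda = 0 (constraint inactive).
Stationarity: 2*1*x - 13 = 0
x* = 13/(2*1) = 6.5
Check constraint: 3*6.5 = 19.5 >= 3 -- satisfied.
Step 2: Compute optimal value.
f(x*) = 1*6.5^2 - 13*6.5 = -42.25


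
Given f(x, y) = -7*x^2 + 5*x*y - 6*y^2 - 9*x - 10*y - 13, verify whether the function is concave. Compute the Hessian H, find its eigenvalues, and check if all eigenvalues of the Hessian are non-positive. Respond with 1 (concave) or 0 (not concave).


The Hessian of f(x,y) = -7*x^2 + 5*x*y - 6*y^2 - 9*x - 10*y - 13 is:
H = [[-14, 5], [5, -12]]
Trace = -14 - 12 = -26
Determinant = -14*-12 - (5)^2 = 143
Discriminant = (-26)^2 - 4*143 = 104.0
Eigenvalues: lambda_1 = -18.099, lambda_2 = -7.901
The function is concave.

1


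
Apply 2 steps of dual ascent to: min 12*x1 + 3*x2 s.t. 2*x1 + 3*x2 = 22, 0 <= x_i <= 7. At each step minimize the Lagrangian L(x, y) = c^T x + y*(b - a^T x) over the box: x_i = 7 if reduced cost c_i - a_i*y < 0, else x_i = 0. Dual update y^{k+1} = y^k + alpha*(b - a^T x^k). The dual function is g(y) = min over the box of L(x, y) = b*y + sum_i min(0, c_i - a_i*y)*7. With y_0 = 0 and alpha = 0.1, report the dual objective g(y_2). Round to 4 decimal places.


Dual ascent for LP: min 12*x1 + 3*x2, 2*x1 + 3*x2 = 22, 0 <= x_i <= 7
Step 1: y^k = 0.0, reduced costs: (12.0, 3.0)
  x^k = (0.0, 0.0), subgradient = b - a^T x = 22.0
  y^{k+1} = 0.0 + 0.1*22.0 = 2.2
Step 2: y^k = 2.2, reduced costs: (7.6, -3.6)
  x^k = (0.0, 7.0), subgradient = b - a^T x = 1.0
  y^{k+1} = 2.2 + 0.1*1.0 = 2.3
Dual objective at y_2 = 2.3: reduced costs (7.4, -3.9), box minimizer x = (0.0, 7.0)
g(y_2) = b*y + (c1 - a1*y)*x1 + (c2 - a2*y)*x2 = 22*2.3 + 7.4*0.0 + (-3.9)*7.0 = 50.6 + 0.0 - 27.3 = 23.3


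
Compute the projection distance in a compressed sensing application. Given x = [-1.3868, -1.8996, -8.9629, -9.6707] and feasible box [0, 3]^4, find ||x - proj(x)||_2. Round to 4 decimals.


Project each component onto [0, 3].
clip(-1.3868) = 0.0, clip(-1.8996) = 0.0, clip(-8.9629) = 0.0, clip(-9.6707) = 0.0
Projection = [0.0, 0.0, 0.0, 0.0]
Squared diffs: [1.9232, 3.6085, 80.3336, 93.5224]
Distance = sqrt(179.3877) = 13.3936


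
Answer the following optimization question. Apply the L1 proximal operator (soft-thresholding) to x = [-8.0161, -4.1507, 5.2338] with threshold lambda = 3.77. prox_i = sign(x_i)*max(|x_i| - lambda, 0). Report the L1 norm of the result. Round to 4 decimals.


Soft-thresholding with lambda = 3.77:
prox(-8.0161) = sign(-8.0161)*max(|-8.0161| - 3.77, 0) = -4.2461
prox(-4.1507) = sign(-4.1507)*max(|-4.1507| - 3.77, 0) = -0.3807
prox(5.2338) = sign(5.2338)*max(|5.2338| - 3.77, 0) = 1.4638
prox(x) = [-4.2461, -0.3807, 1.4638]
||prox(x)||_1 = 4.2461 + 0.3807 + 1.4638 = 6.0906


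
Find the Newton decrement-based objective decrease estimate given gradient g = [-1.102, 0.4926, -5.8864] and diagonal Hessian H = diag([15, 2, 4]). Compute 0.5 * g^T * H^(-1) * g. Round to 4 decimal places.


Step 1: H is diagonal, so H^(-1) * g = [-0.0735, 0.2463, -1.4716].
Step 2: g^T H^(-1) g = sum_i g_i^2 / H_ii
  = (-1.102)^2/15 + (0.4926)^2/2 + (-5.8864)^2/4
  = 0.081 + 0.1213 + 8.6624 = 8.8647
Step 3: Objective decrease = 0.5 * g^T H^(-1) g = 4.4324


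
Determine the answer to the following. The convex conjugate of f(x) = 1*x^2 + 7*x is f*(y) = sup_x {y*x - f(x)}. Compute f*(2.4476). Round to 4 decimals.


f*(y) = sup_x {y*x - a*x^2 - b*x} = sup_x {(y-b)*x - a*x^2}
FOC: (y - b) - 2a*x = 0 => x* = (y - b)/(2a)
x* = (2.4476 - 7)/(2*1) = -2.2762
f*(2.4476) = (y-b)^2/(4a) = (2.4476 - 7)^2/(4*1)
= 20.7243/4 = 5.1811


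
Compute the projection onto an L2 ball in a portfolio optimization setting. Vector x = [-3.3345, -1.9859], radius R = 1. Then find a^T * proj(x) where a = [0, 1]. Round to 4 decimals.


Step 1: Compute ||x|| (intermediates to 6 decimals).
||x|| = sqrt((-3.3345)^2 + (-1.9859)^2) = 3.881068
Step 2: Project.
Since ||x|| > R, scale = R/||x|| = 1/3.881068 = 0.257661, proj(x) = scale * x
proj(x) = [-0.859171, -0.511689]
Step 3: Dot product.
a^T * proj(x) = 0*(-0.859171) + 1*(-0.511689) = -0.5117


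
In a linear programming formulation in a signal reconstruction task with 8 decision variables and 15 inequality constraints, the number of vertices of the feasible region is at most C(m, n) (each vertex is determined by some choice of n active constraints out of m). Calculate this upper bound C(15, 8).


Each vertex corresponds to some choice of n active constraints out of m, so the number of vertices is at most C(m, n) = m! / (n!(m-n)!).
m = 15, n = 8
Numerator: 15 * 14 * 13 * 12 * 11 * 10 * 9 * 8
Denominator: 8! = 40320
C(15, 8) = 6435


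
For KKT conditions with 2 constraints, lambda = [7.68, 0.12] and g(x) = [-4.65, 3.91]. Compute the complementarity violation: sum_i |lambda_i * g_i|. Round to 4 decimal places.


KKT complementary slackness check:
lambda_1 * g_1 = 7.68 * -4.65 = -35.712
lambda_2 * g_2 = 0.12 * 3.91 = 0.4692
Total violation = 35.712 + 0.4692 = 36.1812


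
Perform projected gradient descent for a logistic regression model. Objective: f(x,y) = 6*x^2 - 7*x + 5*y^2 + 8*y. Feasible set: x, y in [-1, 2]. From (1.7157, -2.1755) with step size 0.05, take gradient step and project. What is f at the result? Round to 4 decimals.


Step 1: Compute gradient at (1.7157, -2.1755).
grad_x = 2*6*1.7157 - 7 = 13.5884
grad_y = 2*5*-2.1755 + 8 = -13.755
Step 2: Gradient step.
x_raw = 1.7157 - 0.05*13.5884 = 1.0363
y_raw = -2.1755 - 0.05*-13.755 = -1.4878
Step 3: Project onto [-1, 2].
x_proj = clip(1.0363) = 1.0363
y_proj = clip(-1.4878) = -1.0
Step 4: Evaluate f.
f(1.0363, -1.0) = -3.8107


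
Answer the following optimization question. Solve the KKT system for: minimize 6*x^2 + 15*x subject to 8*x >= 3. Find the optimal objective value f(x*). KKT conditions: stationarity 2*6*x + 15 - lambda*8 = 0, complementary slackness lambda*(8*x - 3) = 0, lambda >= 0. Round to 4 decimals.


Step 1: Try lambda = 0 (constraint inactive).
x_unc = -15/(2*6) = -1.25
Check: 8*-1.25 = -10.0 < 3 -- violated!
Step 2: Constraint must be active: 8*x = 3
x* = 3/8 = 0.375
lambda = (2*6*0.375 + 15)/8 = 2.4375
Step 3: Compute optimal value.
f(x*) = 6*0.375^2 + 15*0.375 = 6.4688


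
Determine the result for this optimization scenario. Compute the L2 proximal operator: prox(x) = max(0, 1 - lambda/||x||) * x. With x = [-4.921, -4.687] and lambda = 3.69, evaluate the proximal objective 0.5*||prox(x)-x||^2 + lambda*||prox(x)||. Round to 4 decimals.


Step 1: Compute ||x||.
||x|| = 6.7959
Step 2: Compute scaling factor.
scale = max(0, 1 - 3.69/6.7959) = 0.457
Step 3: prox(x) = [-2.249, -2.1421]
||prox(x)|| = 3.1059
Step 4: Proximal objective.
0.5*||prox-x||^2 = 6.8081
lambda*||prox|| = 11.4608
Total = 18.2688


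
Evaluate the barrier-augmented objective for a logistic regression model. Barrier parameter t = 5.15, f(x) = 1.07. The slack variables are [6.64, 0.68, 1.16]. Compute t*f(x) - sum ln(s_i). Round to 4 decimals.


Step 1: Compute log-barrier.
ln values: [1.8931, -0.3857, 0.1484]
phi = -(1.8931 - 0.3857 + 0.1484) = -1.6559
Step 2: Compute augmented objective.
t*f(x) = 5.15*1.07 = 5.5105
Total = 5.5105 - 1.6559 = 3.8546


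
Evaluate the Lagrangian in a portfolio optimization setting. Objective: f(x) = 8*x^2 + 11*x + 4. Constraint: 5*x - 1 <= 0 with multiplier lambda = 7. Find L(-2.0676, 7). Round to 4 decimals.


Step 1: Evaluate f(x).
f(-2.0676) = 8*(-2.0676)^2 + 11*(-2.0676) + 4 = 15.4562
Step 2: Evaluate g(x).
g(-2.0676) = 5*-2.0676 - 1 = -11.338
Step 3: Compute Lagrangian.
L = 15.4562 + 7*-11.338 = -63.9098


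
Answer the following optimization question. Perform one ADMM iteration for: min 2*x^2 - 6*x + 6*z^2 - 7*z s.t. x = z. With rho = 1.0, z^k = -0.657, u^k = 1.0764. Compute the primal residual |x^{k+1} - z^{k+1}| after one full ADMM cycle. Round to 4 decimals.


ADMM iteration with rho = 1.0, z^k = -0.657, u^k = 1.0764
Step 1: x-update.
Minimize 2*x^2 - 6*x + (1.0/2)*(x + 0.657 + 1.0764)^2
FOC: (2*2 + 1.0)*x = 6 + 1.0*(-0.657 - 1.0764)
x^{k+1} = 0.8533
Step 2: z-update.
Minimize 6*z^2 - 7*z + (1.0/2)*(0.8533 - z + 1.0764)^2
FOC: (2*6 + 1.0)*z = 7 + 1.0*(0.8533 + 1.0764)
z^{k+1} = 0.6869
Step 3: u-update.
u^{k+1} = 1.0764 + 0.8533 - 0.6869 = 1.2428
Step 4: Primal residual = |0.8533 - 0.6869| = 0.1664


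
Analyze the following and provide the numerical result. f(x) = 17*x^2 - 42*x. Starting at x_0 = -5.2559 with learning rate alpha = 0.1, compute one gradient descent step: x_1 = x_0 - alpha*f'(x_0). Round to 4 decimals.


We compute the gradient at x_0 and apply the update.
f'(x) = 34*x - 42
f'(-5.2559) = 34*-5.2559 - 42 = -220.7006
x_1 = -5.2559 - 0.1*-220.7006 = 16.8142


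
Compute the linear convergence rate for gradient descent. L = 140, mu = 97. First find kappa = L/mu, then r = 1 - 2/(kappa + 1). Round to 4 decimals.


Step 1: Compute the condition number.
kappa = L/mu = 140/97 = 1.4433
Step 2: Compute the convergence rate.
r = 1 - 2/(kappa + 1) = 1 - 2*mu/(L + mu) = (L - mu)/(L + mu) = 43/237 = 0.1814


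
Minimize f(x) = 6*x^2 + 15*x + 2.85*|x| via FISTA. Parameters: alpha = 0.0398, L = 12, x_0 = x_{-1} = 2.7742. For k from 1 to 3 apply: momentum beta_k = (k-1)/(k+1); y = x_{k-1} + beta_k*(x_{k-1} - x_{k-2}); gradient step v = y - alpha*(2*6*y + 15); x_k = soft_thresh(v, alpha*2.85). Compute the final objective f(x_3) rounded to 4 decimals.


FISTA on f(x) = 6*x^2 + 15*x + 2.85*|x|
L = 12, alpha = 0.0398
Iteration 1: beta = 0.0, y = 2.7742 + 0.0*(2.7742 - 2.7742) = 2.7742
  grad(y) = 48.2904, v = y - alpha*grad = 0.8522
  prox(v) = soft_thresh(0.8522, 0.1134) = 0.7388
Iteration 2: beta = 0.3333, y = 0.7388 + 0.3333*(0.7388 - 2.7742) = 0.0603
  grad(y) = 15.7242, v = y - alpha*grad = -0.5655
  prox(v) = soft_thresh(-0.5655, 0.1134) = -0.452
Iteration 3: beta = 0.5, y = -0.452 + 0.5*(-0.452 - 0.7388) = -1.0475
  grad(y) = 2.4303, v = y - alpha*grad = -1.1442
  prox(v) = soft_thresh(-1.1442, 0.1134) = -1.0308
f(x_3) = 6*(-1.0308)^2 + 15*(-1.0308) + 2.85*|-1.0308| = -6.1489


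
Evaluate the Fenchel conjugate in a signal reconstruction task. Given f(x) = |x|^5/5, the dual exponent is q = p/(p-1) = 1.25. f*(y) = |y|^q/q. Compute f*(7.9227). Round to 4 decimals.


The conjugate exponent q satisfies 1/p + 1/q = 1.
p = 5, so q = 5/(5 - 1) = 1.25
|y|^q = 7.9227^1.25 = 13.292
f*(7.9227) = 13.292 / 1.25 = 10.6336


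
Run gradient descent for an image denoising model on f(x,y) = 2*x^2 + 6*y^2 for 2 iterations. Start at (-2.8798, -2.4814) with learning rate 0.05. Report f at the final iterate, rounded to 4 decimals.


Gradient descent on f(x,y) = 2*x^2 + 6*y^2.
Starting point: (-2.8798, -2.4814), alpha = 0.05
Step 1: grad_x = 2*2*-2.8798 = -11.5192, grad_y = 2*6*-2.4814 = -29.7768
  x_1 = -2.8798 - 0.05*-11.5192 = -2.3038
  y_1 = -2.4814 - 0.05*-29.7768 = -0.9926
Step 2: grad_x = 2*2*-2.3038 = -9.2154, grad_y = 2*6*-0.9926 = -11.9107
  x_2 = -2.3038 - 0.05*-9.2154 = -1.8431
  y_2 = -0.9926 - 0.05*-11.9107 = -0.397
f(-1.8431, -0.397) = 2*(-1.8431)^2 + 6*(-0.397)^2 = 7.7396


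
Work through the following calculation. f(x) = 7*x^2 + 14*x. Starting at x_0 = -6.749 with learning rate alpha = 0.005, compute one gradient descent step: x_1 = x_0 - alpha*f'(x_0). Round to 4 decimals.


We compute the gradient at x_0 and apply the update.
f'(x) = 14*x + 14
f'(-6.749) = 14*-6.749 + 14 = -80.486
x_1 = -6.749 - 0.005*-80.486 = -6.3466


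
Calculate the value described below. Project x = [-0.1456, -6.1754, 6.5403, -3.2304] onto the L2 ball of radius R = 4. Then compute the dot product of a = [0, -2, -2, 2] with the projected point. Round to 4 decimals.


Step 1: Compute ||x|| (intermediates to 6 decimals).
||x|| = sqrt((-0.1456)^2 + (-6.1754)^2 + 6.5403^2 + (-3.2304)^2) = 9.558649
Step 2: Project.
Since ||x|| > R, scale = R/||x|| = 4/9.558649 = 0.418469, proj(x) = scale * x
proj(x) = [-0.060929, -2.584213, 2.736913, -1.351822]
Step 3: Dot product.
a^T * proj(x) = 0*(-0.060929) - 2*(-2.584213) - 2*2.736913 + 2*(-1.351822) = -3.009


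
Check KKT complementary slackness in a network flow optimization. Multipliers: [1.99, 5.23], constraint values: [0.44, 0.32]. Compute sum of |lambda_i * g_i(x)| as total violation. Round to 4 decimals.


KKT complementary slackness check:
lambda_1 * g_1 = 1.99 * 0.44 = 0.8756
lambda_2 * g_2 = 5.23 * 0.32 = 1.6736
Total violation = 0.8756 + 1.6736 = 2.5492


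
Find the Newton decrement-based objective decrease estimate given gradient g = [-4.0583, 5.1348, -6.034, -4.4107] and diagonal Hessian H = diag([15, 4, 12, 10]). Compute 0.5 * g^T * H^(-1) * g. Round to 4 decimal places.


Step 1: H is diagonal, so H^(-1) * g = [-0.2706, 1.2837, -0.5028, -0.4411].
Step 2: g^T H^(-1) g = sum_i g_i^2 / H_ii
  = (-4.0583)^2/15 + (5.1348)^2/4 + (-6.034)^2/12 + (-4.4107)^2/10
  = 1.098 + 6.5915 + 3.0341 + 1.9454 = 12.6691
Step 3: Objective decrease = 0.5 * g^T H^(-1) g = 6.3345


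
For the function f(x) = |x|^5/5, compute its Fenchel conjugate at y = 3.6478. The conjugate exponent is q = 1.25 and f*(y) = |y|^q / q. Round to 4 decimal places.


The conjugate exponent q satisfies 1/p + 1/q = 1.
p = 5, so q = 5/(5 - 1) = 1.25
|y|^q = 3.6478^1.25 = 5.0413
f*(3.6478) = 5.0413 / 1.25 = 4.033


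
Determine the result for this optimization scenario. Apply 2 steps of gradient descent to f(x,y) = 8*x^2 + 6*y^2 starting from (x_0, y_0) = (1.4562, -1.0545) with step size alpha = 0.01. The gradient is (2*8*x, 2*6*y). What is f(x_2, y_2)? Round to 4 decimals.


Gradient descent on f(x,y) = 8*x^2 + 6*y^2.
Starting point: (1.4562, -1.0545), alpha = 0.01
Step 1: grad_x = 2*8*1.4562 = 23.2992, grad_y = 2*6*-1.0545 = -12.654
  x_1 = 1.4562 - 0.01*23.2992 = 1.2232
  y_1 = -1.0545 - 0.01*-12.654 = -0.928
Step 2: grad_x = 2*8*1.2232 = 19.5713, grad_y = 2*6*-0.928 = -11.1355
  x_2 = 1.2232 - 0.01*19.5713 = 1.0275
  y_2 = -0.928 - 0.01*-11.1355 = -0.8166
f(1.0275, -0.8166) = 8*1.0275^2 + 6*(-0.8166)^2 = 12.447


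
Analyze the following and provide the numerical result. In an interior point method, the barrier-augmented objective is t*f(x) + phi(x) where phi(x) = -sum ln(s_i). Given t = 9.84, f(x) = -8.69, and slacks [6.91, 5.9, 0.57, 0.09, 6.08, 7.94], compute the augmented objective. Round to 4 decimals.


Step 1: Compute log-barrier.
ln values: [1.933, 1.775, -0.5621, -2.4079, 1.805, 2.0719]
phi = -(1.933 + 1.775 - 0.5621 - 2.4079 + 1.805 + 2.0719) = -4.6148
Step 2: Compute augmented objective.
t*f(x) = 9.84*-8.69 = -85.5096
Total = -85.5096 - 4.6148 = -90.1244


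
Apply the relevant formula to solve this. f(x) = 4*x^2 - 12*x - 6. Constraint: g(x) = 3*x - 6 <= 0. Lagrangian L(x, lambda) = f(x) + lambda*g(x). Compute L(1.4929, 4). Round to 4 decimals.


Step 1: Evaluate f(x).
f(1.4929) = 4*1.4929^2 - 12*1.4929 - 6 = -14.9998
Step 2: Evaluate g(x).
g(1.4929) = 3*1.4929 - 6 = -1.5213
Step 3: Compute Lagrangian.
L = -14.9998 + 4*-1.5213 = -21.085


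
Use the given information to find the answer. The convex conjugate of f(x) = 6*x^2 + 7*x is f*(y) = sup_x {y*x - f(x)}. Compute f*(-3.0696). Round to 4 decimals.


f*(y) = sup_x {y*x - a*x^2 - b*x} = sup_x {(y-b)*x - a*x^2}
FOC: (y - b) - 2a*x = 0 => x* = (y - b)/(2a)
x* = (-3.0696 - 7)/(2*6) = -0.8391
f*(-3.0696) = (y-b)^2/(4a) = (-3.0696 - 7)^2/(4*6)
= 101.3968/24 = 4.2249
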